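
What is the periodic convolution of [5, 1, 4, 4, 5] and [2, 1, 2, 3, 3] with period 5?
Use y[k] = Σ_j a[j]·b[(k-j) mod 5]. y[0] = 5×2 + 1×3 + 4×3 + 4×2 + 5×1 = 38; y[1] = 5×1 + 1×2 + 4×3 + 4×3 + 5×2 = 41; y[2] = 5×2 + 1×1 + 4×2 + 4×3 + 5×3 = 46; y[3] = 5×3 + 1×2 + 4×1 + 4×2 + 5×3 = 44; y[4] = 5×3 + 1×3 + 4×2 + 4×1 + 5×2 = 40. Result: [38, 41, 46, 44, 40]

[38, 41, 46, 44, 40]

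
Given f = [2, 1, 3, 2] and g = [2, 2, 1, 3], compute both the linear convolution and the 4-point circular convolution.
Linear: y_lin[0] = 2×2 = 4; y_lin[1] = 2×2 + 1×2 = 6; y_lin[2] = 2×1 + 1×2 + 3×2 = 10; y_lin[3] = 2×3 + 1×1 + 3×2 + 2×2 = 17; y_lin[4] = 1×3 + 3×1 + 2×2 = 10; y_lin[5] = 3×3 + 2×1 = 11; y_lin[6] = 2×3 = 6 → [4, 6, 10, 17, 10, 11, 6]. Circular (length 4): y[0] = 2×2 + 1×3 + 3×1 + 2×2 = 14; y[1] = 2×2 + 1×2 + 3×3 + 2×1 = 17; y[2] = 2×1 + 1×2 + 3×2 + 2×3 = 16; y[3] = 2×3 + 1×1 + 3×2 + 2×2 = 17 → [14, 17, 16, 17]

Linear: [4, 6, 10, 17, 10, 11, 6], Circular: [14, 17, 16, 17]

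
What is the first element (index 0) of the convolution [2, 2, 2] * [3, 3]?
Use y[k] = Σ_i a[i]·b[k-i] at k=0. y[0] = 2×3 = 6

6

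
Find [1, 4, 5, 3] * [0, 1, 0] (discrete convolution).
y[0] = 1×0 = 0; y[1] = 1×1 + 4×0 = 1; y[2] = 1×0 + 4×1 + 5×0 = 4; y[3] = 4×0 + 5×1 + 3×0 = 5; y[4] = 5×0 + 3×1 = 3; y[5] = 3×0 = 0

[0, 1, 4, 5, 3, 0]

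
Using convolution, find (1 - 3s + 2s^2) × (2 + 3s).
Ascending coefficients: a = [1, -3, 2], b = [2, 3]. c[0] = 1×2 = 2; c[1] = 1×3 + -3×2 = -3; c[2] = -3×3 + 2×2 = -5; c[3] = 2×3 = 6. Result coefficients: [2, -3, -5, 6] → 2 - 3s - 5s^2 + 6s^3

2 - 3s - 5s^2 + 6s^3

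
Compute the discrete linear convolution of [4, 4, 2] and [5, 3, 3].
y[0] = 4×5 = 20; y[1] = 4×3 + 4×5 = 32; y[2] = 4×3 + 4×3 + 2×5 = 34; y[3] = 4×3 + 2×3 = 18; y[4] = 2×3 = 6

[20, 32, 34, 18, 6]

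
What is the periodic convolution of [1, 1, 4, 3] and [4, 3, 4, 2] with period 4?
Use y[k] = Σ_j s[j]·t[(k-j) mod 4]. y[0] = 1×4 + 1×2 + 4×4 + 3×3 = 31; y[1] = 1×3 + 1×4 + 4×2 + 3×4 = 27; y[2] = 1×4 + 1×3 + 4×4 + 3×2 = 29; y[3] = 1×2 + 1×4 + 4×3 + 3×4 = 30. Result: [31, 27, 29, 30]

[31, 27, 29, 30]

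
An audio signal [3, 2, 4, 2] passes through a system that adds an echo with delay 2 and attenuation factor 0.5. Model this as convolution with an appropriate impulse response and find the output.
Direct-path + delayed-attenuated-path model → impulse response h = [1, 0, 0.5] (1 at lag 0, 0.5 at lag 2). Output y[n] = x[n] + 0.5·x[n - 2] (with x[n] = 0 outside 0..3): y[0] = 3 + 0.5×0 = 3; y[1] = 2 + 0.5×0 = 2; y[2] = 4 + 0.5×3 = 5.5; y[3] = 2 + 0.5×2 = 3.0; y[4] = 0 + 0.5×4 = 2.0; y[5] = 0 + 0.5×2 = 1.0. So y = [3, 2, 5.5, 3.0, 2.0, 1.0]

[3, 2, 5.5, 3.0, 2.0, 1.0]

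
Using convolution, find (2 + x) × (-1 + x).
Ascending coefficients: a = [2, 1], b = [-1, 1]. c[0] = 2×-1 = -2; c[1] = 2×1 + 1×-1 = 1; c[2] = 1×1 = 1. Result coefficients: [-2, 1, 1] → -2 + x + x^2

-2 + x + x^2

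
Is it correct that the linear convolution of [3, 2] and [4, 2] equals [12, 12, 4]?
Recompute linear convolution of [3, 2] and [4, 2]: y[0] = 3×4 = 12; y[1] = 3×2 + 2×4 = 14; y[2] = 2×2 = 4 → [12, 14, 4]. Compare to given [12, 12, 4]: they differ at index 1: given 12, correct 14, so answer: No

No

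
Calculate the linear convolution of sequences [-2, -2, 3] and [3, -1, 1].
y[0] = -2×3 = -6; y[1] = -2×-1 + -2×3 = -4; y[2] = -2×1 + -2×-1 + 3×3 = 9; y[3] = -2×1 + 3×-1 = -5; y[4] = 3×1 = 3

[-6, -4, 9, -5, 3]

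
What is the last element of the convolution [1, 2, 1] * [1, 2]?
Use y[k] = Σ_i a[i]·b[k-i] at k=3. y[3] = 1×2 = 2

2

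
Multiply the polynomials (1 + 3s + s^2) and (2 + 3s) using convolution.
Ascending coefficients: a = [1, 3, 1], b = [2, 3]. c[0] = 1×2 = 2; c[1] = 1×3 + 3×2 = 9; c[2] = 3×3 + 1×2 = 11; c[3] = 1×3 = 3. Result coefficients: [2, 9, 11, 3] → 2 + 9s + 11s^2 + 3s^3

2 + 9s + 11s^2 + 3s^3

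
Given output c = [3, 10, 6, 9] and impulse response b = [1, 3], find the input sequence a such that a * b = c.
Deconvolve c=[3, 10, 6, 9] by b=[1, 3]. Since b[0]=1, solve forward: a[0] = c[0] / 1 = 3; a[1] = (c[1] - 3×3) / 1 = 1; a[2] = (c[2] - 1×3) / 1 = 3. So a = [3, 1, 3]. Check by forward convolution: c[0] = 3×1 = 3; c[1] = 3×3 + 1×1 = 10; c[2] = 1×3 + 3×1 = 6; c[3] = 3×3 = 9

[3, 1, 3]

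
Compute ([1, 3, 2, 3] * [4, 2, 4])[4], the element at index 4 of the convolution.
Use y[k] = Σ_i a[i]·b[k-i] at k=4. y[4] = 2×4 + 3×2 = 14

14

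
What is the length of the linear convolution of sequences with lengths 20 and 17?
Linear/full convolution length: m + n - 1 = 20 + 17 - 1 = 36

36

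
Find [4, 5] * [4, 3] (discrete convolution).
y[0] = 4×4 = 16; y[1] = 4×3 + 5×4 = 32; y[2] = 5×3 = 15

[16, 32, 15]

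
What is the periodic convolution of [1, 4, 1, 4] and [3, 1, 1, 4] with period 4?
Use y[k] = Σ_j u[j]·v[(k-j) mod 4]. y[0] = 1×3 + 4×4 + 1×1 + 4×1 = 24; y[1] = 1×1 + 4×3 + 1×4 + 4×1 = 21; y[2] = 1×1 + 4×1 + 1×3 + 4×4 = 24; y[3] = 1×4 + 4×1 + 1×1 + 4×3 = 21. Result: [24, 21, 24, 21]

[24, 21, 24, 21]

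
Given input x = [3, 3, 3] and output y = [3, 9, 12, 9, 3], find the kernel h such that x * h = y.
Output length 5 = len(x) + len(h) - 1 ⇒ len(h) = 3. Solve h forward using h[k] = (y[k] - Σ_{i≥1} x[i]·h[k-i]) / x[0]: h[0] = y[0] / x[0] = 3 / 3 = 1; h[1] = (y[1] - 3×1) / x[0] = (9 - 3×1) / 3 = 2; h[2] = (y[2] - 3×2 - 3×1) / x[0] = (12 - 3×2 - 3×1) / 3 = 1. So h = [1, 2, 1]. Forward-check [3, 3, 3] * [1, 2, 1]: y[0] = 3×1 = 3; y[1] = 3×2 + 3×1 = 9; y[2] = 3×1 + 3×2 + 3×1 = 12; y[3] = 3×1 + 3×2 = 9; y[4] = 3×1 = 3 → [3, 9, 12, 9, 3] ✓

[1, 2, 1]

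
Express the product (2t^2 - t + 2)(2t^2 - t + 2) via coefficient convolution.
Ascending coefficients: a = [2, -1, 2], b = [2, -1, 2]. c[0] = 2×2 = 4; c[1] = 2×-1 + -1×2 = -4; c[2] = 2×2 + -1×-1 + 2×2 = 9; c[3] = -1×2 + 2×-1 = -4; c[4] = 2×2 = 4. Result coefficients: [4, -4, 9, -4, 4] → 4t^4 - 4t^3 + 9t^2 - 4t + 4

4t^4 - 4t^3 + 9t^2 - 4t + 4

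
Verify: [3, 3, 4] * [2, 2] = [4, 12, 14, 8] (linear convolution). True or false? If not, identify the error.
Recompute linear convolution of [3, 3, 4] and [2, 2]: y[0] = 3×2 = 6; y[1] = 3×2 + 3×2 = 12; y[2] = 3×2 + 4×2 = 14; y[3] = 4×2 = 8 → [6, 12, 14, 8]. Compare to given [4, 12, 14, 8]: they differ at index 0: given 4, correct 6, so answer: No

No. Error at index 0: given 4, correct 6.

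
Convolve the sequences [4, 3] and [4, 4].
y[0] = 4×4 = 16; y[1] = 4×4 + 3×4 = 28; y[2] = 3×4 = 12

[16, 28, 12]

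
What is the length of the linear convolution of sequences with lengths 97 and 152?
Linear/full convolution length: m + n - 1 = 97 + 152 - 1 = 248

248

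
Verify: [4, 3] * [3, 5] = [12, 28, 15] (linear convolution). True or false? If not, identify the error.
Recompute linear convolution of [4, 3] and [3, 5]: y[0] = 4×3 = 12; y[1] = 4×5 + 3×3 = 29; y[2] = 3×5 = 15 → [12, 29, 15]. Compare to given [12, 28, 15]: they differ at index 1: given 28, correct 29, so answer: No

No. Error at index 1: given 28, correct 29.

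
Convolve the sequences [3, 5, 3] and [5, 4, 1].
y[0] = 3×5 = 15; y[1] = 3×4 + 5×5 = 37; y[2] = 3×1 + 5×4 + 3×5 = 38; y[3] = 5×1 + 3×4 = 17; y[4] = 3×1 = 3

[15, 37, 38, 17, 3]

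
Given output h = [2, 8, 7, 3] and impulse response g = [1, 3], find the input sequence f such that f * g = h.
Deconvolve h=[2, 8, 7, 3] by g=[1, 3]. Since g[0]=1, solve forward: f[0] = h[0] / 1 = 2; f[1] = (h[1] - 2×3) / 1 = 2; f[2] = (h[2] - 2×3) / 1 = 1. So f = [2, 2, 1]. Check by forward convolution: h[0] = 2×1 = 2; h[1] = 2×3 + 2×1 = 8; h[2] = 2×3 + 1×1 = 7; h[3] = 1×3 = 3

[2, 2, 1]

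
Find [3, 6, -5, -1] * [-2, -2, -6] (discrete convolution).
y[0] = 3×-2 = -6; y[1] = 3×-2 + 6×-2 = -18; y[2] = 3×-6 + 6×-2 + -5×-2 = -20; y[3] = 6×-6 + -5×-2 + -1×-2 = -24; y[4] = -5×-6 + -1×-2 = 32; y[5] = -1×-6 = 6

[-6, -18, -20, -24, 32, 6]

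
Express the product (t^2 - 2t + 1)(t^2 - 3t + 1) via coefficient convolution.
Ascending coefficients: a = [1, -2, 1], b = [1, -3, 1]. c[0] = 1×1 = 1; c[1] = 1×-3 + -2×1 = -5; c[2] = 1×1 + -2×-3 + 1×1 = 8; c[3] = -2×1 + 1×-3 = -5; c[4] = 1×1 = 1. Result coefficients: [1, -5, 8, -5, 1] → t^4 - 5t^3 + 8t^2 - 5t + 1

t^4 - 5t^3 + 8t^2 - 5t + 1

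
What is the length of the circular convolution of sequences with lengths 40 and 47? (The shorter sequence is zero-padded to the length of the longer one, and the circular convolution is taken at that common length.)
Circular convolution (zero-padding the shorter input) has length max(m, n) = max(40, 47) = 47

47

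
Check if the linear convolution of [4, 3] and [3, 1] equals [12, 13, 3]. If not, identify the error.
Recompute linear convolution of [4, 3] and [3, 1]: y[0] = 4×3 = 12; y[1] = 4×1 + 3×3 = 13; y[2] = 3×1 = 3 → [12, 13, 3]. Given [12, 13, 3] matches, so answer: Yes

Yes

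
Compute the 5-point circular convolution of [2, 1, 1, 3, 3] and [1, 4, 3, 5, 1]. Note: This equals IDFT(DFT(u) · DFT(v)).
Either evaluate y[k] = Σ_j u[j]·v[(k-j) mod 5] directly, or use IDFT(DFT(u) · DFT(v)). y[0] = 2×1 + 1×1 + 1×5 + 3×3 + 3×4 = 29; y[1] = 2×4 + 1×1 + 1×1 + 3×5 + 3×3 = 34; y[2] = 2×3 + 1×4 + 1×1 + 3×1 + 3×5 = 29; y[3] = 2×5 + 1×3 + 1×4 + 3×1 + 3×1 = 23; y[4] = 2×1 + 1×5 + 1×3 + 3×4 + 3×1 = 25. Result: [29, 34, 29, 23, 25]

[29, 34, 29, 23, 25]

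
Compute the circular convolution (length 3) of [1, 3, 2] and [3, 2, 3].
Use y[k] = Σ_j u[j]·v[(k-j) mod 3]. y[0] = 1×3 + 3×3 + 2×2 = 16; y[1] = 1×2 + 3×3 + 2×3 = 17; y[2] = 1×3 + 3×2 + 2×3 = 15. Result: [16, 17, 15]

[16, 17, 15]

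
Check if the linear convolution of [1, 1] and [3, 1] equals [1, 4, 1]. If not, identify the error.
Recompute linear convolution of [1, 1] and [3, 1]: y[0] = 1×3 = 3; y[1] = 1×1 + 1×3 = 4; y[2] = 1×1 = 1 → [3, 4, 1]. Compare to given [1, 4, 1]: they differ at index 0: given 1, correct 3, so answer: No

No. Error at index 0: given 1, correct 3.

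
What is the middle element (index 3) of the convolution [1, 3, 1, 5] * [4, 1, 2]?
Use y[k] = Σ_i a[i]·b[k-i] at k=3. y[3] = 3×2 + 1×1 + 5×4 = 27

27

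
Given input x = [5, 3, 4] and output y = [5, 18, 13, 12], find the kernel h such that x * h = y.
Output length 4 = len(x) + len(h) - 1 ⇒ len(h) = 2. Solve h forward using h[k] = (y[k] - Σ_{i≥1} x[i]·h[k-i]) / x[0]: h[0] = y[0] / x[0] = 5 / 5 = 1; h[1] = (y[1] - 3×1) / x[0] = (18 - 3×1) / 5 = 3. So h = [1, 3]. Forward-check [5, 3, 4] * [1, 3]: y[0] = 5×1 = 5; y[1] = 5×3 + 3×1 = 18; y[2] = 3×3 + 4×1 = 13; y[3] = 4×3 = 12 → [5, 18, 13, 12] ✓

[1, 3]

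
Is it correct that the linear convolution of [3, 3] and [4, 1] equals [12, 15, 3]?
Recompute linear convolution of [3, 3] and [4, 1]: y[0] = 3×4 = 12; y[1] = 3×1 + 3×4 = 15; y[2] = 3×1 = 3 → [12, 15, 3]. Given [12, 15, 3] matches, so answer: Yes

Yes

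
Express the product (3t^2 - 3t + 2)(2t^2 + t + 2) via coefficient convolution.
Ascending coefficients: a = [2, -3, 3], b = [2, 1, 2]. c[0] = 2×2 = 4; c[1] = 2×1 + -3×2 = -4; c[2] = 2×2 + -3×1 + 3×2 = 7; c[3] = -3×2 + 3×1 = -3; c[4] = 3×2 = 6. Result coefficients: [4, -4, 7, -3, 6] → 6t^4 - 3t^3 + 7t^2 - 4t + 4

6t^4 - 3t^3 + 7t^2 - 4t + 4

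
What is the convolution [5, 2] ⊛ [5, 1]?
y[0] = 5×5 = 25; y[1] = 5×1 + 2×5 = 15; y[2] = 2×1 = 2

[25, 15, 2]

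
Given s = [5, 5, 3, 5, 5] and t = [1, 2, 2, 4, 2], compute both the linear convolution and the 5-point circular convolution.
Linear: y_lin[0] = 5×1 = 5; y_lin[1] = 5×2 + 5×1 = 15; y_lin[2] = 5×2 + 5×2 + 3×1 = 23; y_lin[3] = 5×4 + 5×2 + 3×2 + 5×1 = 41; y_lin[4] = 5×2 + 5×4 + 3×2 + 5×2 + 5×1 = 51; y_lin[5] = 5×2 + 3×4 + 5×2 + 5×2 = 42; y_lin[6] = 3×2 + 5×4 + 5×2 = 36; y_lin[7] = 5×2 + 5×4 = 30; y_lin[8] = 5×2 = 10 → [5, 15, 23, 41, 51, 42, 36, 30, 10]. Circular (length 5): y[0] = 5×1 + 5×2 + 3×4 + 5×2 + 5×2 = 47; y[1] = 5×2 + 5×1 + 3×2 + 5×4 + 5×2 = 51; y[2] = 5×2 + 5×2 + 3×1 + 5×2 + 5×4 = 53; y[3] = 5×4 + 5×2 + 3×2 + 5×1 + 5×2 = 51; y[4] = 5×2 + 5×4 + 3×2 + 5×2 + 5×1 = 51 → [47, 51, 53, 51, 51]

Linear: [5, 15, 23, 41, 51, 42, 36, 30, 10], Circular: [47, 51, 53, 51, 51]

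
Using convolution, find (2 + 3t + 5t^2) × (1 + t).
Ascending coefficients: a = [2, 3, 5], b = [1, 1]. c[0] = 2×1 = 2; c[1] = 2×1 + 3×1 = 5; c[2] = 3×1 + 5×1 = 8; c[3] = 5×1 = 5. Result coefficients: [2, 5, 8, 5] → 2 + 5t + 8t^2 + 5t^3

2 + 5t + 8t^2 + 5t^3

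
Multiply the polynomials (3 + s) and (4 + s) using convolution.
Ascending coefficients: a = [3, 1], b = [4, 1]. c[0] = 3×4 = 12; c[1] = 3×1 + 1×4 = 7; c[2] = 1×1 = 1. Result coefficients: [12, 7, 1] → 12 + 7s + s^2

12 + 7s + s^2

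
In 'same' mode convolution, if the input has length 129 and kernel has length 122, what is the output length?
'Same' mode returns an output with the same length as the input: 129

129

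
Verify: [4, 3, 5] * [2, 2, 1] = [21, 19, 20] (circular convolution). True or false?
Recompute circular convolution of [4, 3, 5] and [2, 2, 1]: y[0] = 4×2 + 3×1 + 5×2 = 21; y[1] = 4×2 + 3×2 + 5×1 = 19; y[2] = 4×1 + 3×2 + 5×2 = 20 → [21, 19, 20]. Given [21, 19, 20] matches, so answer: Yes

Yes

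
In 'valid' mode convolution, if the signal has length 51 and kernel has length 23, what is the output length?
'Valid' mode counts only positions where the kernel fully overlaps the signal: m - n + 1 = 51 - 23 + 1 = 29

29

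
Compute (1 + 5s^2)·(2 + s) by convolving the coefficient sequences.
Ascending coefficients: a = [1, 0, 5], b = [2, 1]. c[0] = 1×2 = 2; c[1] = 1×1 + 0×2 = 1; c[2] = 0×1 + 5×2 = 10; c[3] = 5×1 = 5. Result coefficients: [2, 1, 10, 5] → 2 + s + 10s^2 + 5s^3

2 + s + 10s^2 + 5s^3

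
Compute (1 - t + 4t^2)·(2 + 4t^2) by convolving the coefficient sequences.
Ascending coefficients: a = [1, -1, 4], b = [2, 0, 4]. c[0] = 1×2 = 2; c[1] = 1×0 + -1×2 = -2; c[2] = 1×4 + -1×0 + 4×2 = 12; c[3] = -1×4 + 4×0 = -4; c[4] = 4×4 = 16. Result coefficients: [2, -2, 12, -4, 16] → 2 - 2t + 12t^2 - 4t^3 + 16t^4

2 - 2t + 12t^2 - 4t^3 + 16t^4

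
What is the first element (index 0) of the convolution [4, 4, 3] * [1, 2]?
Use y[k] = Σ_i a[i]·b[k-i] at k=0. y[0] = 4×1 = 4

4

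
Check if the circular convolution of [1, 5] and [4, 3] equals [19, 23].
Recompute circular convolution of [1, 5] and [4, 3]: y[0] = 1×4 + 5×3 = 19; y[1] = 1×3 + 5×4 = 23 → [19, 23]. Given [19, 23] matches, so answer: Yes

Yes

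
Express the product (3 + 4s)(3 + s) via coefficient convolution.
Ascending coefficients: a = [3, 4], b = [3, 1]. c[0] = 3×3 = 9; c[1] = 3×1 + 4×3 = 15; c[2] = 4×1 = 4. Result coefficients: [9, 15, 4] → 9 + 15s + 4s^2

9 + 15s + 4s^2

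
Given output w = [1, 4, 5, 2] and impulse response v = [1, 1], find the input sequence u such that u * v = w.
Deconvolve w=[1, 4, 5, 2] by v=[1, 1]. Since v[0]=1, solve forward: u[0] = w[0] / 1 = 1; u[1] = (w[1] - 1×1) / 1 = 3; u[2] = (w[2] - 3×1) / 1 = 2. So u = [1, 3, 2]. Check by forward convolution: w[0] = 1×1 = 1; w[1] = 1×1 + 3×1 = 4; w[2] = 3×1 + 2×1 = 5; w[3] = 2×1 = 2

[1, 3, 2]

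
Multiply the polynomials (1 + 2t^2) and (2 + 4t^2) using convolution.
Ascending coefficients: a = [1, 0, 2], b = [2, 0, 4]. c[0] = 1×2 = 2; c[1] = 1×0 + 0×2 = 0; c[2] = 1×4 + 0×0 + 2×2 = 8; c[3] = 0×4 + 2×0 = 0; c[4] = 2×4 = 8. Result coefficients: [2, 0, 8, 0, 8] → 2 + 8t^2 + 8t^4

2 + 8t^2 + 8t^4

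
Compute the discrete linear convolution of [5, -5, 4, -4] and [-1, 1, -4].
y[0] = 5×-1 = -5; y[1] = 5×1 + -5×-1 = 10; y[2] = 5×-4 + -5×1 + 4×-1 = -29; y[3] = -5×-4 + 4×1 + -4×-1 = 28; y[4] = 4×-4 + -4×1 = -20; y[5] = -4×-4 = 16

[-5, 10, -29, 28, -20, 16]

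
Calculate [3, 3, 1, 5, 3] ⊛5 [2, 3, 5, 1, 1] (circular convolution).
Use y[k] = Σ_j s[j]·t[(k-j) mod 5]. y[0] = 3×2 + 3×1 + 1×1 + 5×5 + 3×3 = 44; y[1] = 3×3 + 3×2 + 1×1 + 5×1 + 3×5 = 36; y[2] = 3×5 + 3×3 + 1×2 + 5×1 + 3×1 = 34; y[3] = 3×1 + 3×5 + 1×3 + 5×2 + 3×1 = 34; y[4] = 3×1 + 3×1 + 1×5 + 5×3 + 3×2 = 32. Result: [44, 36, 34, 34, 32]

[44, 36, 34, 34, 32]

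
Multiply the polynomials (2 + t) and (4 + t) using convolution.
Ascending coefficients: a = [2, 1], b = [4, 1]. c[0] = 2×4 = 8; c[1] = 2×1 + 1×4 = 6; c[2] = 1×1 = 1. Result coefficients: [8, 6, 1] → 8 + 6t + t^2

8 + 6t + t^2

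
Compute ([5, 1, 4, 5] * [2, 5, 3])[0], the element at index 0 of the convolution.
Use y[k] = Σ_i a[i]·b[k-i] at k=0. y[0] = 5×2 = 10

10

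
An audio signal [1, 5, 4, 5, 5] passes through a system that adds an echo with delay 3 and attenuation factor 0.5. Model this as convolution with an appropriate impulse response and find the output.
Direct-path + delayed-attenuated-path model → impulse response h = [1, 0, 0, 0.5] (1 at lag 0, 0.5 at lag 3). Output y[n] = x[n] + 0.5·x[n - 3] (with x[n] = 0 outside 0..4): y[0] = 1 + 0.5×0 = 1; y[1] = 5 + 0.5×0 = 5; y[2] = 4 + 0.5×0 = 4; y[3] = 5 + 0.5×1 = 5.5; y[4] = 5 + 0.5×5 = 7.5; y[5] = 0 + 0.5×4 = 2.0; y[6] = 0 + 0.5×5 = 2.5; y[7] = 0 + 0.5×5 = 2.5. So y = [1, 5, 4, 5.5, 7.5, 2.0, 2.5, 2.5]

[1, 5, 4, 5.5, 7.5, 2.0, 2.5, 2.5]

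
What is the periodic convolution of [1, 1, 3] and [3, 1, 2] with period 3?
Use y[k] = Σ_j f[j]·g[(k-j) mod 3]. y[0] = 1×3 + 1×2 + 3×1 = 8; y[1] = 1×1 + 1×3 + 3×2 = 10; y[2] = 1×2 + 1×1 + 3×3 = 12. Result: [8, 10, 12]

[8, 10, 12]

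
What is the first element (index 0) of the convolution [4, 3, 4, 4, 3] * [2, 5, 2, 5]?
Use y[k] = Σ_i a[i]·b[k-i] at k=0. y[0] = 4×2 = 8

8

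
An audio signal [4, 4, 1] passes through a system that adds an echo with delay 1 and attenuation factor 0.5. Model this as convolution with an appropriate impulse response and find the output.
Direct-path + delayed-attenuated-path model → impulse response h = [1, 0.5] (1 at lag 0, 0.5 at lag 1). Output y[n] = x[n] + 0.5·x[n - 1] (with x[n] = 0 outside 0..2): y[0] = 4 + 0.5×0 = 4; y[1] = 4 + 0.5×4 = 6.0; y[2] = 1 + 0.5×4 = 3.0; y[3] = 0 + 0.5×1 = 0.5. So y = [4, 6.0, 3.0, 0.5]

[4, 6.0, 3.0, 0.5]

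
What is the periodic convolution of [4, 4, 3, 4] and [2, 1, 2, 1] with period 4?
Use y[k] = Σ_j s[j]·t[(k-j) mod 4]. y[0] = 4×2 + 4×1 + 3×2 + 4×1 = 22; y[1] = 4×1 + 4×2 + 3×1 + 4×2 = 23; y[2] = 4×2 + 4×1 + 3×2 + 4×1 = 22; y[3] = 4×1 + 4×2 + 3×1 + 4×2 = 23. Result: [22, 23, 22, 23]

[22, 23, 22, 23]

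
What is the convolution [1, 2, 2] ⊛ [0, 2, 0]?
y[0] = 1×0 = 0; y[1] = 1×2 + 2×0 = 2; y[2] = 1×0 + 2×2 + 2×0 = 4; y[3] = 2×0 + 2×2 = 4; y[4] = 2×0 = 0

[0, 2, 4, 4, 0]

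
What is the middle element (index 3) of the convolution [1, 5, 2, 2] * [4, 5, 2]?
Use y[k] = Σ_i a[i]·b[k-i] at k=3. y[3] = 5×2 + 2×5 + 2×4 = 28

28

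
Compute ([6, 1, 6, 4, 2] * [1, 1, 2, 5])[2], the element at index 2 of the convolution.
Use y[k] = Σ_i a[i]·b[k-i] at k=2. y[2] = 6×2 + 1×1 + 6×1 = 19

19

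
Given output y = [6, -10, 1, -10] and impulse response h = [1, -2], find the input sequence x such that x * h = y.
Deconvolve y=[6, -10, 1, -10] by h=[1, -2]. Since h[0]=1, solve forward: x[0] = y[0] / 1 = 6; x[1] = (y[1] - 6×-2) / 1 = 2; x[2] = (y[2] - 2×-2) / 1 = 5. So x = [6, 2, 5]. Check by forward convolution: y[0] = 6×1 = 6; y[1] = 6×-2 + 2×1 = -10; y[2] = 2×-2 + 5×1 = 1; y[3] = 5×-2 = -10

[6, 2, 5]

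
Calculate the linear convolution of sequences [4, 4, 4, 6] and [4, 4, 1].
y[0] = 4×4 = 16; y[1] = 4×4 + 4×4 = 32; y[2] = 4×1 + 4×4 + 4×4 = 36; y[3] = 4×1 + 4×4 + 6×4 = 44; y[4] = 4×1 + 6×4 = 28; y[5] = 6×1 = 6

[16, 32, 36, 44, 28, 6]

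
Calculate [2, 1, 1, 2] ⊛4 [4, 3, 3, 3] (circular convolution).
Use y[k] = Σ_j a[j]·b[(k-j) mod 4]. y[0] = 2×4 + 1×3 + 1×3 + 2×3 = 20; y[1] = 2×3 + 1×4 + 1×3 + 2×3 = 19; y[2] = 2×3 + 1×3 + 1×4 + 2×3 = 19; y[3] = 2×3 + 1×3 + 1×3 + 2×4 = 20. Result: [20, 19, 19, 20]

[20, 19, 19, 20]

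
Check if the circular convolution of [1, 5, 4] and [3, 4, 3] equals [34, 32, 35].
Recompute circular convolution of [1, 5, 4] and [3, 4, 3]: y[0] = 1×3 + 5×3 + 4×4 = 34; y[1] = 1×4 + 5×3 + 4×3 = 31; y[2] = 1×3 + 5×4 + 4×3 = 35 → [34, 31, 35]. Compare to given [34, 32, 35]: they differ at index 1: given 32, correct 31, so answer: No

No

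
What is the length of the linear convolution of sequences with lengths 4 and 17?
Linear/full convolution length: m + n - 1 = 4 + 17 - 1 = 20

20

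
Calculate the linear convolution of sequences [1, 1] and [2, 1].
y[0] = 1×2 = 2; y[1] = 1×1 + 1×2 = 3; y[2] = 1×1 = 1

[2, 3, 1]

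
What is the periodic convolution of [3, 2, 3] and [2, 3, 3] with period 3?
Use y[k] = Σ_j f[j]·g[(k-j) mod 3]. y[0] = 3×2 + 2×3 + 3×3 = 21; y[1] = 3×3 + 2×2 + 3×3 = 22; y[2] = 3×3 + 2×3 + 3×2 = 21. Result: [21, 22, 21]

[21, 22, 21]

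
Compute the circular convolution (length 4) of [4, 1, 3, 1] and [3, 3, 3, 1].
Use y[k] = Σ_j s[j]·t[(k-j) mod 4]. y[0] = 4×3 + 1×1 + 3×3 + 1×3 = 25; y[1] = 4×3 + 1×3 + 3×1 + 1×3 = 21; y[2] = 4×3 + 1×3 + 3×3 + 1×1 = 25; y[3] = 4×1 + 1×3 + 3×3 + 1×3 = 19. Result: [25, 21, 25, 19]

[25, 21, 25, 19]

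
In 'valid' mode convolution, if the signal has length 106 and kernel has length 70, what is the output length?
'Valid' mode counts only positions where the kernel fully overlaps the signal: m - n + 1 = 106 - 70 + 1 = 37

37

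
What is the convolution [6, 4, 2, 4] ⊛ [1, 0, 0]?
y[0] = 6×1 = 6; y[1] = 6×0 + 4×1 = 4; y[2] = 6×0 + 4×0 + 2×1 = 2; y[3] = 4×0 + 2×0 + 4×1 = 4; y[4] = 2×0 + 4×0 = 0; y[5] = 4×0 = 0

[6, 4, 2, 4, 0, 0]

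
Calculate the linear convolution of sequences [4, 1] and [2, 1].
y[0] = 4×2 = 8; y[1] = 4×1 + 1×2 = 6; y[2] = 1×1 = 1

[8, 6, 1]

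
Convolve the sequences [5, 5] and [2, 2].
y[0] = 5×2 = 10; y[1] = 5×2 + 5×2 = 20; y[2] = 5×2 = 10

[10, 20, 10]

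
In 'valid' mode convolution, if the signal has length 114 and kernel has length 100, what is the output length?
'Valid' mode counts only positions where the kernel fully overlaps the signal: m - n + 1 = 114 - 100 + 1 = 15

15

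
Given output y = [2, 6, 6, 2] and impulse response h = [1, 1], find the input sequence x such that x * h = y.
Deconvolve y=[2, 6, 6, 2] by h=[1, 1]. Since h[0]=1, solve forward: x[0] = y[0] / 1 = 2; x[1] = (y[1] - 2×1) / 1 = 4; x[2] = (y[2] - 4×1) / 1 = 2. So x = [2, 4, 2]. Check by forward convolution: y[0] = 2×1 = 2; y[1] = 2×1 + 4×1 = 6; y[2] = 4×1 + 2×1 = 6; y[3] = 2×1 = 2

[2, 4, 2]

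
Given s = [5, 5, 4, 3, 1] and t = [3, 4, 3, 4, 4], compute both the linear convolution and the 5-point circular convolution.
Linear: y_lin[0] = 5×3 = 15; y_lin[1] = 5×4 + 5×3 = 35; y_lin[2] = 5×3 + 5×4 + 4×3 = 47; y_lin[3] = 5×4 + 5×3 + 4×4 + 3×3 = 60; y_lin[4] = 5×4 + 5×4 + 4×3 + 3×4 + 1×3 = 67; y_lin[5] = 5×4 + 4×4 + 3×3 + 1×4 = 49; y_lin[6] = 4×4 + 3×4 + 1×3 = 31; y_lin[7] = 3×4 + 1×4 = 16; y_lin[8] = 1×4 = 4 → [15, 35, 47, 60, 67, 49, 31, 16, 4]. Circular (length 5): y[0] = 5×3 + 5×4 + 4×4 + 3×3 + 1×4 = 64; y[1] = 5×4 + 5×3 + 4×4 + 3×4 + 1×3 = 66; y[2] = 5×3 + 5×4 + 4×3 + 3×4 + 1×4 = 63; y[3] = 5×4 + 5×3 + 4×4 + 3×3 + 1×4 = 64; y[4] = 5×4 + 5×4 + 4×3 + 3×4 + 1×3 = 67 → [64, 66, 63, 64, 67]

Linear: [15, 35, 47, 60, 67, 49, 31, 16, 4], Circular: [64, 66, 63, 64, 67]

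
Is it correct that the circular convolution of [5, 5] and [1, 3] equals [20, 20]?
Recompute circular convolution of [5, 5] and [1, 3]: y[0] = 5×1 + 5×3 = 20; y[1] = 5×3 + 5×1 = 20 → [20, 20]. Given [20, 20] matches, so answer: Yes

Yes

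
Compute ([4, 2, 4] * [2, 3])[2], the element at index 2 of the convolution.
Use y[k] = Σ_i a[i]·b[k-i] at k=2. y[2] = 2×3 + 4×2 = 14

14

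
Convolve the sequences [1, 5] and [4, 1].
y[0] = 1×4 = 4; y[1] = 1×1 + 5×4 = 21; y[2] = 5×1 = 5

[4, 21, 5]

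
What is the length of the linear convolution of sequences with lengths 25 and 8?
Linear/full convolution length: m + n - 1 = 25 + 8 - 1 = 32

32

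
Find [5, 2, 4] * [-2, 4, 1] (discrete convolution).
y[0] = 5×-2 = -10; y[1] = 5×4 + 2×-2 = 16; y[2] = 5×1 + 2×4 + 4×-2 = 5; y[3] = 2×1 + 4×4 = 18; y[4] = 4×1 = 4

[-10, 16, 5, 18, 4]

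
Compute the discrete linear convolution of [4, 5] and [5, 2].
y[0] = 4×5 = 20; y[1] = 4×2 + 5×5 = 33; y[2] = 5×2 = 10

[20, 33, 10]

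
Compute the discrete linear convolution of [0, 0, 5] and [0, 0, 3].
y[0] = 0×0 = 0; y[1] = 0×0 + 0×0 = 0; y[2] = 0×3 + 0×0 + 5×0 = 0; y[3] = 0×3 + 5×0 = 0; y[4] = 5×3 = 15

[0, 0, 0, 0, 15]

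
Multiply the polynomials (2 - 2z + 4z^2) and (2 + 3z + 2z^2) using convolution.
Ascending coefficients: a = [2, -2, 4], b = [2, 3, 2]. c[0] = 2×2 = 4; c[1] = 2×3 + -2×2 = 2; c[2] = 2×2 + -2×3 + 4×2 = 6; c[3] = -2×2 + 4×3 = 8; c[4] = 4×2 = 8. Result coefficients: [4, 2, 6, 8, 8] → 4 + 2z + 6z^2 + 8z^3 + 8z^4

4 + 2z + 6z^2 + 8z^3 + 8z^4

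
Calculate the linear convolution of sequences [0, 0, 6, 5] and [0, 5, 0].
y[0] = 0×0 = 0; y[1] = 0×5 + 0×0 = 0; y[2] = 0×0 + 0×5 + 6×0 = 0; y[3] = 0×0 + 6×5 + 5×0 = 30; y[4] = 6×0 + 5×5 = 25; y[5] = 5×0 = 0

[0, 0, 0, 30, 25, 0]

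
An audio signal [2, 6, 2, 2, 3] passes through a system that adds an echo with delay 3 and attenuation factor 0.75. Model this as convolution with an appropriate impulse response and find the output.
Direct-path + delayed-attenuated-path model → impulse response h = [1, 0, 0, 0.75] (1 at lag 0, 0.75 at lag 3). Output y[n] = x[n] + 0.75·x[n - 3] (with x[n] = 0 outside 0..4): y[0] = 2 + 0.75×0 = 2; y[1] = 6 + 0.75×0 = 6; y[2] = 2 + 0.75×0 = 2; y[3] = 2 + 0.75×2 = 3.5; y[4] = 3 + 0.75×6 = 7.5; y[5] = 0 + 0.75×2 = 1.5; y[6] = 0 + 0.75×2 = 1.5; y[7] = 0 + 0.75×3 = 2.25. So y = [2, 6, 2, 3.5, 7.5, 1.5, 1.5, 2.25]

[2, 6, 2, 3.5, 7.5, 1.5, 1.5, 2.25]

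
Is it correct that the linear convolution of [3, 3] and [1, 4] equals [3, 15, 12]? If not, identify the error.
Recompute linear convolution of [3, 3] and [1, 4]: y[0] = 3×1 = 3; y[1] = 3×4 + 3×1 = 15; y[2] = 3×4 = 12 → [3, 15, 12]. Given [3, 15, 12] matches, so answer: Yes

Yes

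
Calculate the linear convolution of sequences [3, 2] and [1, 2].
y[0] = 3×1 = 3; y[1] = 3×2 + 2×1 = 8; y[2] = 2×2 = 4

[3, 8, 4]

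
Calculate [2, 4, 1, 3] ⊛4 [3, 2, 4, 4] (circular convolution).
Use y[k] = Σ_j u[j]·v[(k-j) mod 4]. y[0] = 2×3 + 4×4 + 1×4 + 3×2 = 32; y[1] = 2×2 + 4×3 + 1×4 + 3×4 = 32; y[2] = 2×4 + 4×2 + 1×3 + 3×4 = 31; y[3] = 2×4 + 4×4 + 1×2 + 3×3 = 35. Result: [32, 32, 31, 35]

[32, 32, 31, 35]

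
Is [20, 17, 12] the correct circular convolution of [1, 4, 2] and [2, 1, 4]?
Recompute circular convolution of [1, 4, 2] and [2, 1, 4]: y[0] = 1×2 + 4×4 + 2×1 = 20; y[1] = 1×1 + 4×2 + 2×4 = 17; y[2] = 1×4 + 4×1 + 2×2 = 12 → [20, 17, 12]. Given [20, 17, 12] matches, so answer: Yes

Yes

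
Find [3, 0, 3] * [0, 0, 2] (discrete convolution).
y[0] = 3×0 = 0; y[1] = 3×0 + 0×0 = 0; y[2] = 3×2 + 0×0 + 3×0 = 6; y[3] = 0×2 + 3×0 = 0; y[4] = 3×2 = 6

[0, 0, 6, 0, 6]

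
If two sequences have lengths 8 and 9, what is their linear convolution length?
Linear/full convolution length: m + n - 1 = 8 + 9 - 1 = 16

16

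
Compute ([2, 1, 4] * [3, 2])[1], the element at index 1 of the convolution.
Use y[k] = Σ_i a[i]·b[k-i] at k=1. y[1] = 2×2 + 1×3 = 7

7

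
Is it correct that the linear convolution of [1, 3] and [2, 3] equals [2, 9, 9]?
Recompute linear convolution of [1, 3] and [2, 3]: y[0] = 1×2 = 2; y[1] = 1×3 + 3×2 = 9; y[2] = 3×3 = 9 → [2, 9, 9]. Given [2, 9, 9] matches, so answer: Yes

Yes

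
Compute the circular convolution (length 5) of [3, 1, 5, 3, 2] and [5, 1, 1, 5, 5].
Use y[k] = Σ_j x[j]·h[(k-j) mod 5]. y[0] = 3×5 + 1×5 + 5×5 + 3×1 + 2×1 = 50; y[1] = 3×1 + 1×5 + 5×5 + 3×5 + 2×1 = 50; y[2] = 3×1 + 1×1 + 5×5 + 3×5 + 2×5 = 54; y[3] = 3×5 + 1×1 + 5×1 + 3×5 + 2×5 = 46; y[4] = 3×5 + 1×5 + 5×1 + 3×1 + 2×5 = 38. Result: [50, 50, 54, 46, 38]

[50, 50, 54, 46, 38]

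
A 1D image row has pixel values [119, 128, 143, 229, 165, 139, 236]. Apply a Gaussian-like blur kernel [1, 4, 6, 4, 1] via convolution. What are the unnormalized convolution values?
Convolve image row [119, 128, 143, 229, 165, 139, 236] with kernel [1, 4, 6, 4, 1]: y[0] = 119×1 = 119; y[1] = 119×4 + 128×1 = 604; y[2] = 119×6 + 128×4 + 143×1 = 1369; y[3] = 119×4 + 128×6 + 143×4 + 229×1 = 2045; y[4] = 119×1 + 128×4 + 143×6 + 229×4 + 165×1 = 2570; y[5] = 128×1 + 143×4 + 229×6 + 165×4 + 139×1 = 2873; y[6] = 143×1 + 229×4 + 165×6 + 139×4 + 236×1 = 2841; y[7] = 229×1 + 165×4 + 139×6 + 236×4 = 2667; y[8] = 165×1 + 139×4 + 236×6 = 2137; y[9] = 139×1 + 236×4 = 1083; y[10] = 236×1 = 236 → [119, 604, 1369, 2045, 2570, 2873, 2841, 2667, 2137, 1083, 236]. Normalization factor = sum(kernel) = 16.

[119, 604, 1369, 2045, 2570, 2873, 2841, 2667, 2137, 1083, 236]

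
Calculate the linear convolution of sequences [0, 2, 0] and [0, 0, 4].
y[0] = 0×0 = 0; y[1] = 0×0 + 2×0 = 0; y[2] = 0×4 + 2×0 + 0×0 = 0; y[3] = 2×4 + 0×0 = 8; y[4] = 0×4 = 0

[0, 0, 0, 8, 0]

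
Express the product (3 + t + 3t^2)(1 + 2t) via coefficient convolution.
Ascending coefficients: a = [3, 1, 3], b = [1, 2]. c[0] = 3×1 = 3; c[1] = 3×2 + 1×1 = 7; c[2] = 1×2 + 3×1 = 5; c[3] = 3×2 = 6. Result coefficients: [3, 7, 5, 6] → 3 + 7t + 5t^2 + 6t^3

3 + 7t + 5t^2 + 6t^3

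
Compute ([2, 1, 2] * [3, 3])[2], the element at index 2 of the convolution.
Use y[k] = Σ_i a[i]·b[k-i] at k=2. y[2] = 1×3 + 2×3 = 9

9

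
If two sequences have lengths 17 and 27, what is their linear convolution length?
Linear/full convolution length: m + n - 1 = 17 + 27 - 1 = 43

43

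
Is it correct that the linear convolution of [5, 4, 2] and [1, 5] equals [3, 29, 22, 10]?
Recompute linear convolution of [5, 4, 2] and [1, 5]: y[0] = 5×1 = 5; y[1] = 5×5 + 4×1 = 29; y[2] = 4×5 + 2×1 = 22; y[3] = 2×5 = 10 → [5, 29, 22, 10]. Compare to given [3, 29, 22, 10]: they differ at index 0: given 3, correct 5, so answer: No

No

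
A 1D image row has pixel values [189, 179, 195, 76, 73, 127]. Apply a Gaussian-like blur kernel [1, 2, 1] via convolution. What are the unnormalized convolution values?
Convolve image row [189, 179, 195, 76, 73, 127] with kernel [1, 2, 1]: y[0] = 189×1 = 189; y[1] = 189×2 + 179×1 = 557; y[2] = 189×1 + 179×2 + 195×1 = 742; y[3] = 179×1 + 195×2 + 76×1 = 645; y[4] = 195×1 + 76×2 + 73×1 = 420; y[5] = 76×1 + 73×2 + 127×1 = 349; y[6] = 73×1 + 127×2 = 327; y[7] = 127×1 = 127 → [189, 557, 742, 645, 420, 349, 327, 127]. Normalization factor = sum(kernel) = 4.

[189, 557, 742, 645, 420, 349, 327, 127]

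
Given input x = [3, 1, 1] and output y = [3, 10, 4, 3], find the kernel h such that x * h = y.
Output length 4 = len(x) + len(h) - 1 ⇒ len(h) = 2. Solve h forward using h[k] = (y[k] - Σ_{i≥1} x[i]·h[k-i]) / x[0]: h[0] = y[0] / x[0] = 3 / 3 = 1; h[1] = (y[1] - 1×1) / x[0] = (10 - 1×1) / 3 = 3. So h = [1, 3]. Forward-check [3, 1, 1] * [1, 3]: y[0] = 3×1 = 3; y[1] = 3×3 + 1×1 = 10; y[2] = 1×3 + 1×1 = 4; y[3] = 1×3 = 3 → [3, 10, 4, 3] ✓

[1, 3]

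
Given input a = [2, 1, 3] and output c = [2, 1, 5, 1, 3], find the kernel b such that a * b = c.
Output length 5 = len(a) + len(b) - 1 ⇒ len(b) = 3. Solve b forward using b[k] = (c[k] - Σ_{i≥1} a[i]·b[k-i]) / a[0]: b[0] = c[0] / a[0] = 2 / 2 = 1; b[1] = (c[1] - 1×1) / a[0] = (1 - 1×1) / 2 = 0; b[2] = (c[2] - 1×0 - 3×1) / a[0] = (5 - 1×0 - 3×1) / 2 = 1. So b = [1, 0, 1]. Forward-check [2, 1, 3] * [1, 0, 1]: c[0] = 2×1 = 2; c[1] = 2×0 + 1×1 = 1; c[2] = 2×1 + 1×0 + 3×1 = 5; c[3] = 1×1 + 3×0 = 1; c[4] = 3×1 = 3 → [2, 1, 5, 1, 3] ✓

[1, 0, 1]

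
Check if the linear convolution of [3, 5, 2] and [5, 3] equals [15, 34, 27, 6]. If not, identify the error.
Recompute linear convolution of [3, 5, 2] and [5, 3]: y[0] = 3×5 = 15; y[1] = 3×3 + 5×5 = 34; y[2] = 5×3 + 2×5 = 25; y[3] = 2×3 = 6 → [15, 34, 25, 6]. Compare to given [15, 34, 27, 6]: they differ at index 2: given 27, correct 25, so answer: No

No. Error at index 2: given 27, correct 25.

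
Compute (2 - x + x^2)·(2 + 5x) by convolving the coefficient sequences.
Ascending coefficients: a = [2, -1, 1], b = [2, 5]. c[0] = 2×2 = 4; c[1] = 2×5 + -1×2 = 8; c[2] = -1×5 + 1×2 = -3; c[3] = 1×5 = 5. Result coefficients: [4, 8, -3, 5] → 4 + 8x - 3x^2 + 5x^3

4 + 8x - 3x^2 + 5x^3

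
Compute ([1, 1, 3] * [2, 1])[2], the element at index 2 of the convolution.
Use y[k] = Σ_i a[i]·b[k-i] at k=2. y[2] = 1×1 + 3×2 = 7

7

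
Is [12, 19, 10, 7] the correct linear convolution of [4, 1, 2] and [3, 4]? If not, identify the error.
Recompute linear convolution of [4, 1, 2] and [3, 4]: y[0] = 4×3 = 12; y[1] = 4×4 + 1×3 = 19; y[2] = 1×4 + 2×3 = 10; y[3] = 2×4 = 8 → [12, 19, 10, 8]. Compare to given [12, 19, 10, 7]: they differ at index 3: given 7, correct 8, so answer: No

No. Error at index 3: given 7, correct 8.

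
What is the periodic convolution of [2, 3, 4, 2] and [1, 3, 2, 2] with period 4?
Use y[k] = Σ_j s[j]·t[(k-j) mod 4]. y[0] = 2×1 + 3×2 + 4×2 + 2×3 = 22; y[1] = 2×3 + 3×1 + 4×2 + 2×2 = 21; y[2] = 2×2 + 3×3 + 4×1 + 2×2 = 21; y[3] = 2×2 + 3×2 + 4×3 + 2×1 = 24. Result: [22, 21, 21, 24]

[22, 21, 21, 24]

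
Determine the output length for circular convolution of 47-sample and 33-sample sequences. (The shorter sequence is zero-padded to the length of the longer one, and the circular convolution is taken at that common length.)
Circular convolution (zero-padding the shorter input) has length max(m, n) = max(47, 33) = 47

47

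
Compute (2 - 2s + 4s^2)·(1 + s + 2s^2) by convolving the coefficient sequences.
Ascending coefficients: a = [2, -2, 4], b = [1, 1, 2]. c[0] = 2×1 = 2; c[1] = 2×1 + -2×1 = 0; c[2] = 2×2 + -2×1 + 4×1 = 6; c[3] = -2×2 + 4×1 = 0; c[4] = 4×2 = 8. Result coefficients: [2, 0, 6, 0, 8] → 2 + 6s^2 + 8s^4

2 + 6s^2 + 8s^4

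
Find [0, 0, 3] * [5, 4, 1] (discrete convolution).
y[0] = 0×5 = 0; y[1] = 0×4 + 0×5 = 0; y[2] = 0×1 + 0×4 + 3×5 = 15; y[3] = 0×1 + 3×4 = 12; y[4] = 3×1 = 3

[0, 0, 15, 12, 3]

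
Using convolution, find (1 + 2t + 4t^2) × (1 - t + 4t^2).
Ascending coefficients: a = [1, 2, 4], b = [1, -1, 4]. c[0] = 1×1 = 1; c[1] = 1×-1 + 2×1 = 1; c[2] = 1×4 + 2×-1 + 4×1 = 6; c[3] = 2×4 + 4×-1 = 4; c[4] = 4×4 = 16. Result coefficients: [1, 1, 6, 4, 16] → 1 + t + 6t^2 + 4t^3 + 16t^4

1 + t + 6t^2 + 4t^3 + 16t^4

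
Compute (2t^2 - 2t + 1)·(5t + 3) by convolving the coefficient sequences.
Ascending coefficients: a = [1, -2, 2], b = [3, 5]. c[0] = 1×3 = 3; c[1] = 1×5 + -2×3 = -1; c[2] = -2×5 + 2×3 = -4; c[3] = 2×5 = 10. Result coefficients: [3, -1, -4, 10] → 10t^3 - 4t^2 - t + 3

10t^3 - 4t^2 - t + 3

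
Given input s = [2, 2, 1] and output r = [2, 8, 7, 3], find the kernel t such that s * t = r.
Output length 4 = len(s) + len(t) - 1 ⇒ len(t) = 2. Solve t forward using t[k] = (r[k] - Σ_{i≥1} s[i]·t[k-i]) / s[0]: t[0] = r[0] / s[0] = 2 / 2 = 1; t[1] = (r[1] - 2×1) / s[0] = (8 - 2×1) / 2 = 3. So t = [1, 3]. Forward-check [2, 2, 1] * [1, 3]: r[0] = 2×1 = 2; r[1] = 2×3 + 2×1 = 8; r[2] = 2×3 + 1×1 = 7; r[3] = 1×3 = 3 → [2, 8, 7, 3] ✓

[1, 3]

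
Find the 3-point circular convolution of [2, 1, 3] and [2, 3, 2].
Use y[k] = Σ_j a[j]·b[(k-j) mod 3]. y[0] = 2×2 + 1×2 + 3×3 = 15; y[1] = 2×3 + 1×2 + 3×2 = 14; y[2] = 2×2 + 1×3 + 3×2 = 13. Result: [15, 14, 13]

[15, 14, 13]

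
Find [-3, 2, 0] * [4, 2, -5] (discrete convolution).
y[0] = -3×4 = -12; y[1] = -3×2 + 2×4 = 2; y[2] = -3×-5 + 2×2 + 0×4 = 19; y[3] = 2×-5 + 0×2 = -10; y[4] = 0×-5 = 0

[-12, 2, 19, -10, 0]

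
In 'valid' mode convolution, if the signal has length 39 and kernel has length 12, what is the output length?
'Valid' mode counts only positions where the kernel fully overlaps the signal: m - n + 1 = 39 - 12 + 1 = 28

28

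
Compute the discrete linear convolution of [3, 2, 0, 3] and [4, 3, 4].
y[0] = 3×4 = 12; y[1] = 3×3 + 2×4 = 17; y[2] = 3×4 + 2×3 + 0×4 = 18; y[3] = 2×4 + 0×3 + 3×4 = 20; y[4] = 0×4 + 3×3 = 9; y[5] = 3×4 = 12

[12, 17, 18, 20, 9, 12]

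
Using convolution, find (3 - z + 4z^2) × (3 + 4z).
Ascending coefficients: a = [3, -1, 4], b = [3, 4]. c[0] = 3×3 = 9; c[1] = 3×4 + -1×3 = 9; c[2] = -1×4 + 4×3 = 8; c[3] = 4×4 = 16. Result coefficients: [9, 9, 8, 16] → 9 + 9z + 8z^2 + 16z^3

9 + 9z + 8z^2 + 16z^3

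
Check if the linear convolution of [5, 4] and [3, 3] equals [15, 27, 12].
Recompute linear convolution of [5, 4] and [3, 3]: y[0] = 5×3 = 15; y[1] = 5×3 + 4×3 = 27; y[2] = 4×3 = 12 → [15, 27, 12]. Given [15, 27, 12] matches, so answer: Yes

Yes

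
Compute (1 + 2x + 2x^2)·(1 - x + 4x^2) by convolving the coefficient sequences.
Ascending coefficients: a = [1, 2, 2], b = [1, -1, 4]. c[0] = 1×1 = 1; c[1] = 1×-1 + 2×1 = 1; c[2] = 1×4 + 2×-1 + 2×1 = 4; c[3] = 2×4 + 2×-1 = 6; c[4] = 2×4 = 8. Result coefficients: [1, 1, 4, 6, 8] → 1 + x + 4x^2 + 6x^3 + 8x^4

1 + x + 4x^2 + 6x^3 + 8x^4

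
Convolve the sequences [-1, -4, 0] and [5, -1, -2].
y[0] = -1×5 = -5; y[1] = -1×-1 + -4×5 = -19; y[2] = -1×-2 + -4×-1 + 0×5 = 6; y[3] = -4×-2 + 0×-1 = 8; y[4] = 0×-2 = 0

[-5, -19, 6, 8, 0]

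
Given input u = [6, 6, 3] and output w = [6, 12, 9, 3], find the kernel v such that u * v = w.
Output length 4 = len(u) + len(v) - 1 ⇒ len(v) = 2. Solve v forward using v[k] = (w[k] - Σ_{i≥1} u[i]·v[k-i]) / u[0]: v[0] = w[0] / u[0] = 6 / 6 = 1; v[1] = (w[1] - 6×1) / u[0] = (12 - 6×1) / 6 = 1. So v = [1, 1]. Forward-check [6, 6, 3] * [1, 1]: w[0] = 6×1 = 6; w[1] = 6×1 + 6×1 = 12; w[2] = 6×1 + 3×1 = 9; w[3] = 3×1 = 3 → [6, 12, 9, 3] ✓

[1, 1]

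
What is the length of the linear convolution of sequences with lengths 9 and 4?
Linear/full convolution length: m + n - 1 = 9 + 4 - 1 = 12

12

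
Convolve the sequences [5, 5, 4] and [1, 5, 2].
y[0] = 5×1 = 5; y[1] = 5×5 + 5×1 = 30; y[2] = 5×2 + 5×5 + 4×1 = 39; y[3] = 5×2 + 4×5 = 30; y[4] = 4×2 = 8

[5, 30, 39, 30, 8]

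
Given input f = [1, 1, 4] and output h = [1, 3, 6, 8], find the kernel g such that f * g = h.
Output length 4 = len(f) + len(g) - 1 ⇒ len(g) = 2. Solve g forward using g[k] = (h[k] - Σ_{i≥1} f[i]·g[k-i]) / f[0]: g[0] = h[0] / f[0] = 1 / 1 = 1; g[1] = (h[1] - 1×1) / f[0] = (3 - 1×1) / 1 = 2. So g = [1, 2]. Forward-check [1, 1, 4] * [1, 2]: h[0] = 1×1 = 1; h[1] = 1×2 + 1×1 = 3; h[2] = 1×2 + 4×1 = 6; h[3] = 4×2 = 8 → [1, 3, 6, 8] ✓

[1, 2]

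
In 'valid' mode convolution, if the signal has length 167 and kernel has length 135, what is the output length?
'Valid' mode counts only positions where the kernel fully overlaps the signal: m - n + 1 = 167 - 135 + 1 = 33

33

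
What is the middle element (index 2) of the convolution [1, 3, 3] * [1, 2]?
Use y[k] = Σ_i a[i]·b[k-i] at k=2. y[2] = 3×2 + 3×1 = 9

9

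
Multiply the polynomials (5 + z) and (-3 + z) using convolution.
Ascending coefficients: a = [5, 1], b = [-3, 1]. c[0] = 5×-3 = -15; c[1] = 5×1 + 1×-3 = 2; c[2] = 1×1 = 1. Result coefficients: [-15, 2, 1] → -15 + 2z + z^2

-15 + 2z + z^2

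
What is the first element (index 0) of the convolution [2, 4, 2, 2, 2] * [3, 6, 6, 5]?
Use y[k] = Σ_i a[i]·b[k-i] at k=0. y[0] = 2×3 = 6

6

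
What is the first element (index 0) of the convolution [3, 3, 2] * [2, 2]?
Use y[k] = Σ_i a[i]·b[k-i] at k=0. y[0] = 3×2 = 6

6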